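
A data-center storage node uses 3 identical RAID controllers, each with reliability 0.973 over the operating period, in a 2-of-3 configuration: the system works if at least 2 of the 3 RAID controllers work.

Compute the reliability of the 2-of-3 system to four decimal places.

0.9979

R = Σ_{i=2}^{3} C(3,i) p^i (1−p)^{3−i} with p = 0.973
C(3,2)·0.973^2·0.027^1 = 0.076685
C(3,3)·0.973^3·0.027^0 = 0.921167
Sum = 0.9979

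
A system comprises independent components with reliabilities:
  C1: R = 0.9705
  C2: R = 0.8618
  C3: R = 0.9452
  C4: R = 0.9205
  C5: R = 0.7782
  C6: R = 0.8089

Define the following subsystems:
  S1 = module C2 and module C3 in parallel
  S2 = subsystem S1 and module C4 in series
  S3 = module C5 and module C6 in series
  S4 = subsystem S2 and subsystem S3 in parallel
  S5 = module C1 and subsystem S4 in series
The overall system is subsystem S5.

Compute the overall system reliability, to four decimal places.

0.9394

Parallel (C2 and C3): 1 − (1 − 0.861800)(1 − 0.945200) = 0.992427
Series ([0.992427] and C4): 0.992427 × 0.920500 = 0.913529
Series (C5 and C6): 0.778200 × 0.808900 = 0.629486
Parallel ([0.913529] and [0.629486]): 1 − (1 − 0.913529)(1 − 0.629486) = 0.967961
Series (C1 and [0.967961]): 0.970500 × 0.967961 = 0.9394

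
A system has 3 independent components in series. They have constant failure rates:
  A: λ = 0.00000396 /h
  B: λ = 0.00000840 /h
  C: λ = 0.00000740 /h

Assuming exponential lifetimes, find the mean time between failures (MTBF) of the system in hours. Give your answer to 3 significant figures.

50600

Series of exponential components: λ_sys = Σ λ_i
λ_sys = 0.00000396 + 0.00000840 + 0.00000740 = 1.9760e-05 /h
MTBF = 1 / λ_sys = 50600 h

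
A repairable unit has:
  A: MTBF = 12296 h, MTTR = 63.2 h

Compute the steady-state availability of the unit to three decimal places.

A(A) = MTBF/(MTBF+MTTR) = 12296/(12296+63.2) = 0.995

0.995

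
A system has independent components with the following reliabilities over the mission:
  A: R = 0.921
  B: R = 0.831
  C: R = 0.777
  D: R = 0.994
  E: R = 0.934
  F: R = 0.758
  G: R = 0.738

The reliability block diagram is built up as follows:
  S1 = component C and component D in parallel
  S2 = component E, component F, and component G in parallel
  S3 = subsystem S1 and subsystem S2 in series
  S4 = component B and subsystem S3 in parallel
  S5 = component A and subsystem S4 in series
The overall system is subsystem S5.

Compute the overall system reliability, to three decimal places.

Parallel (C and D): 1 − (1 − 0.77700)(1 − 0.99400) = 0.99866
Parallel (E, F, and G): 1 − (1 − 0.93400)(1 − 0.75800)(1 − 0.73800) = 0.99582
Series ([0.99866] and [0.99582]): 0.99866 × 0.99582 = 0.99449
Parallel (B and [0.99449]): 1 − (1 − 0.83100)(1 − 0.99449) = 0.99907
Series (A and [0.99907]): 0.92100 × 0.99907 = 0.920

0.920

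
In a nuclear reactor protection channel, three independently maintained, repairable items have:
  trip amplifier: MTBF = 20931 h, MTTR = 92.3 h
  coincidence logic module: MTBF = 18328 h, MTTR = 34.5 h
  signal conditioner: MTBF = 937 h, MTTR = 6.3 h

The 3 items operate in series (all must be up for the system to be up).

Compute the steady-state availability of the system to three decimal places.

A(trip amplifier) = MTBF/(MTBF+MTTR) = 20931/(20931+92.3) = 0.995610
A(coincidence logic module) = MTBF/(MTBF+MTTR) = 18328/(18328+34.5) = 0.998121
A(signal conditioner) = MTBF/(MTBF+MTTR) = 937/(937+6.3) = 0.993321
Series availability: 0.995610 × 0.998121 × 0.993321 = 0.987

0.987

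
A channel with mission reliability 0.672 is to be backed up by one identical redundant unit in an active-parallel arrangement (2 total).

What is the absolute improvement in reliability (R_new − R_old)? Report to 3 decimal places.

0.220

R_before = 0.672
R_after = 1 − (1 − 0.672)^2 = 0.892
ΔR = 0.892 − 0.672 = 0.220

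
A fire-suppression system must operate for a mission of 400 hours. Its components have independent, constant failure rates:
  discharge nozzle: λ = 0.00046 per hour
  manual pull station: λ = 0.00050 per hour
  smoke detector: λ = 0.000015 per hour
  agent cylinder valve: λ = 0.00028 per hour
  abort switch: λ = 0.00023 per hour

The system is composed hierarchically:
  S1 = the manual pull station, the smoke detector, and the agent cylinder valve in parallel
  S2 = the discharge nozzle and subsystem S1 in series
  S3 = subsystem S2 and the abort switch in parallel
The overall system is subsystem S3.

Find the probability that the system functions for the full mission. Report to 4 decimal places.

R(discharge nozzle) = exp(−0.00046 × 400) = 0.831936
R(manual pull station) = exp(−0.00050 × 400) = 0.818731
R(smoke detector) = exp(−0.000015 × 400) = 0.994018
R(agent cylinder valve) = exp(−0.00028 × 400) = 0.894044
R(abort switch) = exp(−0.00023 × 400) = 0.912105
Parallel (manual pull station, smoke detector, and agent cylinder valve): 1 − (1 − 0.818731)(1 − 0.994018)(1 − 0.894044) = 0.999885
Series (discharge nozzle and [0.999885]): 0.831936 × 0.999885 = 0.831840
Parallel ([0.831840] and abort switch): 1 − (1 − 0.831840)(1 − 0.912105) = 0.9852

0.9852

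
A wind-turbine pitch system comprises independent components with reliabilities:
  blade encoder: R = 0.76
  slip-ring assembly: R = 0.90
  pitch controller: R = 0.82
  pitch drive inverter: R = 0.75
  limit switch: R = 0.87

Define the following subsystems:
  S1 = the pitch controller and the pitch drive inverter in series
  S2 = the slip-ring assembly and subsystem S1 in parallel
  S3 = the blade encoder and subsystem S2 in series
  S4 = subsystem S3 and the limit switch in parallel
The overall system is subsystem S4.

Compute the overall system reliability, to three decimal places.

Series (pitch controller and pitch drive inverter): 0.82000 × 0.75000 = 0.61500
Parallel (slip-ring assembly and [0.61500]): 1 − (1 − 0.90000)(1 − 0.61500) = 0.96150
Series (blade encoder and [0.96150]): 0.76000 × 0.96150 = 0.73074
Parallel ([0.73074] and limit switch): 1 − (1 − 0.73074)(1 − 0.87000) = 0.965

0.965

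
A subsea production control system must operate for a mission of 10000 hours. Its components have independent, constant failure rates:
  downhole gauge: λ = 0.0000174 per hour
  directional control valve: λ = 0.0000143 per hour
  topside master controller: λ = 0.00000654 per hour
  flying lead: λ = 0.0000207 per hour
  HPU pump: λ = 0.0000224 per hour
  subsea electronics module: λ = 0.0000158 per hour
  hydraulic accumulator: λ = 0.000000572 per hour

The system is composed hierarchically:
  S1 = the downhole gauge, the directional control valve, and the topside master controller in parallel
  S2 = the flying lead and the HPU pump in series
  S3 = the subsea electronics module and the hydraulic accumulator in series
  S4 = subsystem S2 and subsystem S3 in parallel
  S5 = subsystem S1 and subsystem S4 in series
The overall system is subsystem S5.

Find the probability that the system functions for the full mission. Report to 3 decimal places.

0.946

R(downhole gauge) = exp(−0.0000174 × 10000) = 0.84030
R(directional control valve) = exp(−0.0000143 × 10000) = 0.86675
R(topside master controller) = exp(−0.00000654 × 10000) = 0.93669
R(flying lead) = exp(−0.0000207 × 10000) = 0.81302
R(HPU pump) = exp(−0.0000224 × 10000) = 0.79932
R(subsea electronics module) = exp(−0.0000158 × 10000) = 0.85385
R(hydraulic accumulator) = exp(−0.000000572 × 10000) = 0.99430
Parallel (downhole gauge, directional control valve, and topside master controller): 1 − (1 − 0.84030)(1 − 0.86675)(1 − 0.93669) = 0.99865
Series (flying lead and HPU pump): 0.81302 × 0.79932 = 0.64986
Series (subsea electronics module and hydraulic accumulator): 0.85385 × 0.99430 = 0.84898
Parallel ([0.64986] and [0.84898]): 1 − (1 − 0.64986)(1 − 0.84898) = 0.94712
Series ([0.99865] and [0.94712]): 0.99865 × 0.94712 = 0.946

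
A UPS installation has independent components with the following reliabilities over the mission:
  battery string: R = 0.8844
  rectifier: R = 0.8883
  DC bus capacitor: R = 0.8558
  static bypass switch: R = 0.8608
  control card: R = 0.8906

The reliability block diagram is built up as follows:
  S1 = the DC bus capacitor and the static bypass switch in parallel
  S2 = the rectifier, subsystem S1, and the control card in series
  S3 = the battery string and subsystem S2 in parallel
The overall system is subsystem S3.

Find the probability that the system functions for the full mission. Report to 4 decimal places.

Parallel (DC bus capacitor and static bypass switch): 1 − (1 − 0.855800)(1 − 0.860800) = 0.979927
Series (rectifier, [0.979927], and control card): 0.888300 × 0.979927 × 0.890600 = 0.775240
Parallel (battery string and [0.775240]): 1 − (1 − 0.884400)(1 − 0.775240) = 0.9740

0.9740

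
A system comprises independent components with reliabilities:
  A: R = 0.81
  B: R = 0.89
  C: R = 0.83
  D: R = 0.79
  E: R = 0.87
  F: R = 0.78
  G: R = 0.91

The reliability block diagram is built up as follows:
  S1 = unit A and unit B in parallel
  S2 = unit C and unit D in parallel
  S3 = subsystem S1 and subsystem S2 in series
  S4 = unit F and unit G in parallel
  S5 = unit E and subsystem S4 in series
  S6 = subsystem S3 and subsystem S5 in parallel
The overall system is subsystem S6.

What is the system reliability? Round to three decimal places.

Parallel (A and B): 1 − (1 − 0.81000)(1 − 0.89000) = 0.97910
Parallel (C and D): 1 − (1 − 0.83000)(1 − 0.79000) = 0.96430
Series ([0.97910] and [0.96430]): 0.97910 × 0.96430 = 0.94415
Parallel (F and G): 1 − (1 − 0.78000)(1 − 0.91000) = 0.98020
Series (E and [0.98020]): 0.87000 × 0.98020 = 0.85277
Parallel ([0.94415] and [0.85277]): 1 − (1 − 0.94415)(1 − 0.85277) = 0.992

0.992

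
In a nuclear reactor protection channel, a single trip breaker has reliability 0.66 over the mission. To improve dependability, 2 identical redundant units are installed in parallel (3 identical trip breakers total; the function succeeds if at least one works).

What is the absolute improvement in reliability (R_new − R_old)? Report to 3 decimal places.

R_before = 0.66
R_after = 1 − (1 − 0.66)^3 = 0.961
ΔR = 0.961 − 0.66 = 0.301

0.301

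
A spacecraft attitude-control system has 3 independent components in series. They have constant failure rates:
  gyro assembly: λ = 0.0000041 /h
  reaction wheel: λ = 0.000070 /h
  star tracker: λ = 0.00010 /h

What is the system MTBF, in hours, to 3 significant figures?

Series of exponential components: λ_sys = Σ λ_i
λ_sys = 0.0000041 + 0.000070 + 0.00010 = 1.7410e-04 /h
MTBF = 1 / λ_sys = 5740 h

5740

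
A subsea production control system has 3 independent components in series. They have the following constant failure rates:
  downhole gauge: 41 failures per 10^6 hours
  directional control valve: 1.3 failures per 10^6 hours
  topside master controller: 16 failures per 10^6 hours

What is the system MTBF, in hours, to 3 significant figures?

17200

Series of exponential components: λ_sys = Σ λ_i
λ_sys = 0.000041 + 0.0000013 + 0.000016 = 5.8300e-05 /h
MTBF = 1 / λ_sys = 17200 h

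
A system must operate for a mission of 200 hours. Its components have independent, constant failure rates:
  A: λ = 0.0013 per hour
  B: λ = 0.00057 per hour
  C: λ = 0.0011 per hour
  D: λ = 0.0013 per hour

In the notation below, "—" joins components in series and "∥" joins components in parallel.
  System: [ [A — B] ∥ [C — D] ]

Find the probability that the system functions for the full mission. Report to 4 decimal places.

R(A) = exp(−0.0013 × 200) = 0.771052
R(B) = exp(−0.00057 × 200) = 0.892258
R(C) = exp(−0.0011 × 200) = 0.802519
R(D) = exp(−0.0013 × 200) = 0.771052
Series (A and B): 0.771052 × 0.892258 = 0.687977
Series (C and D): 0.802519 × 0.771052 = 0.618784
Parallel ([0.687977] and [0.618784]): 1 − (1 − 0.687977)(1 − 0.618784) = 0.8811

0.8811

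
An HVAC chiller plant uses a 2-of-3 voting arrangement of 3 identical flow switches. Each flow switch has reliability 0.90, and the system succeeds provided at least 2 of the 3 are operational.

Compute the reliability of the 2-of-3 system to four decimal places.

R = Σ_{i=2}^{3} C(3,i) p^i (1−p)^{3−i} with p = 0.90
C(3,2)·0.90^2·0.10^1 = 0.243000
C(3,3)·0.90^3·0.10^0 = 0.729000
Sum = 0.9720

0.9720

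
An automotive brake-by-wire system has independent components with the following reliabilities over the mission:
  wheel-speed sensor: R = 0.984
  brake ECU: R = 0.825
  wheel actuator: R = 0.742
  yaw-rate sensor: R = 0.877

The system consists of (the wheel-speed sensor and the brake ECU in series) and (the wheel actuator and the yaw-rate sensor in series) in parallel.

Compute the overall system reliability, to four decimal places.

0.9343

Series (wheel-speed sensor and brake ECU): 0.984000 × 0.825000 = 0.811800
Series (wheel actuator and yaw-rate sensor): 0.742000 × 0.877000 = 0.650734
Parallel ([0.811800] and [0.650734]): 1 − (1 − 0.811800)(1 − 0.650734) = 0.9343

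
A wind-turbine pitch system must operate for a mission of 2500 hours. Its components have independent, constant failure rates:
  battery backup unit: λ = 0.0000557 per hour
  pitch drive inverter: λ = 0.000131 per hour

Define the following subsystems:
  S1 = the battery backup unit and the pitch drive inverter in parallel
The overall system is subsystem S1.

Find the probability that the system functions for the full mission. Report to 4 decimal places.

0.9637

R(battery backup unit) = exp(−0.0000557 × 2500) = 0.870010
R(pitch drive inverter) = exp(−0.000131 × 2500) = 0.720723
Parallel (battery backup unit and pitch drive inverter): 1 − (1 − 0.870010)(1 − 0.720723) = 0.9637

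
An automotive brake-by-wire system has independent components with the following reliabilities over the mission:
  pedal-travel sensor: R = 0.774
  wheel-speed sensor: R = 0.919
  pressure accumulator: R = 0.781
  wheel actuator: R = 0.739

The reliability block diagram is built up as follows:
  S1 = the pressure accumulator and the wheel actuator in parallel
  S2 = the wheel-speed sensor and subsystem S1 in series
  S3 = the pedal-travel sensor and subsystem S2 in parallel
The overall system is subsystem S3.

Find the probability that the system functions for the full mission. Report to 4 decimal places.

Parallel (pressure accumulator and wheel actuator): 1 − (1 − 0.781000)(1 − 0.739000) = 0.942841
Series (wheel-speed sensor and [0.942841]): 0.919000 × 0.942841 = 0.866471
Parallel (pedal-travel sensor and [0.866471]): 1 − (1 − 0.774000)(1 − 0.866471) = 0.9698

0.9698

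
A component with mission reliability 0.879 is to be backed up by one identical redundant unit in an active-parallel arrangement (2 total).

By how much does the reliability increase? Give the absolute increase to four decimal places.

R_before = 0.879
R_after = 1 − (1 − 0.879)^2 = 0.9854
ΔR = 0.9854 − 0.879 = 0.1064

0.1064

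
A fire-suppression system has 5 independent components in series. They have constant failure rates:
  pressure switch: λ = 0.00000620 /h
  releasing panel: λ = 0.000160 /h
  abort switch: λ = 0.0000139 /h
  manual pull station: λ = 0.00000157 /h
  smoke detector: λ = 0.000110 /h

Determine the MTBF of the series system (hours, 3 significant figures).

3430

Series of exponential components: λ_sys = Σ λ_i
λ_sys = 0.00000620 + 0.000160 + 0.0000139 + 0.00000157 + 0.000110 = 2.9167e-04 /h
MTBF = 1 / λ_sys = 3430 h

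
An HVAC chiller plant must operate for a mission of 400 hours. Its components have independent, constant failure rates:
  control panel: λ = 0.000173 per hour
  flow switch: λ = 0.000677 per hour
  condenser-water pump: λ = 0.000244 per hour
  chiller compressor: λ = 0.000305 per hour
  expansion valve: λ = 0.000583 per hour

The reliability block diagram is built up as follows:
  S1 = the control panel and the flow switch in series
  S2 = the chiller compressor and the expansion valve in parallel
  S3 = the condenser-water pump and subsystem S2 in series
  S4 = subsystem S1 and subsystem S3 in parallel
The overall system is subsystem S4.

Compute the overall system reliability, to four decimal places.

R(control panel) = exp(−0.000173 × 400) = 0.933140
R(flow switch) = exp(−0.000677 × 400) = 0.762769
R(condenser-water pump) = exp(−0.000244 × 400) = 0.907012
R(chiller compressor) = exp(−0.000305 × 400) = 0.885148
R(expansion valve) = exp(−0.000583 × 400) = 0.791995
Series (control panel and flow switch): 0.933140 × 0.762769 = 0.711770
Parallel (chiller compressor and expansion valve): 1 − (1 − 0.885148)(1 − 0.791995) = 0.976110
Series (condenser-water pump and [0.976110]): 0.907012 × 0.976110 = 0.885343
Parallel ([0.711770] and [0.885343]): 1 − (1 − 0.711770)(1 − 0.885343) = 0.9670

0.9670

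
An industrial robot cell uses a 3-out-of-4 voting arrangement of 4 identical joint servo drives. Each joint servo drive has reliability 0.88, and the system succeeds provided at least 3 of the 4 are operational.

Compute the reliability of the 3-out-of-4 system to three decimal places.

R = Σ_{i=3}^{4} C(4,i) p^i (1−p)^{4−i} with p = 0.88
C(4,3)·0.88^3·0.12^1 = 0.32711
C(4,4)·0.88^4·0.12^0 = 0.59970
Sum = 0.927

0.927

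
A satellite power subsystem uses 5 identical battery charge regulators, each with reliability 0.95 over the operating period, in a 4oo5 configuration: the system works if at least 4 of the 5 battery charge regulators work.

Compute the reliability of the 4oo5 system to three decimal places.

0.977

R = Σ_{i=4}^{5} C(5,i) p^i (1−p)^{5−i} with p = 0.95
C(5,4)·0.95^4·0.05^1 = 0.20363
C(5,5)·0.95^5·0.05^0 = 0.77378
Sum = 0.977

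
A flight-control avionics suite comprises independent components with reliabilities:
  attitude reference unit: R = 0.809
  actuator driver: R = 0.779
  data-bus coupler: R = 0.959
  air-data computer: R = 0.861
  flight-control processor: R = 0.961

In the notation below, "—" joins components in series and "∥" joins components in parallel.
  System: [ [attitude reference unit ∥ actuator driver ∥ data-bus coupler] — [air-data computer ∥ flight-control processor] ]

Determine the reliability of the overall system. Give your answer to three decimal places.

0.993

Parallel (attitude reference unit, actuator driver, and data-bus coupler): 1 − (1 − 0.80900)(1 − 0.77900)(1 − 0.95900) = 0.99827
Parallel (air-data computer and flight-control processor): 1 − (1 − 0.86100)(1 − 0.96100) = 0.99458
Series ([0.99827] and [0.99458]): 0.99827 × 0.99458 = 0.993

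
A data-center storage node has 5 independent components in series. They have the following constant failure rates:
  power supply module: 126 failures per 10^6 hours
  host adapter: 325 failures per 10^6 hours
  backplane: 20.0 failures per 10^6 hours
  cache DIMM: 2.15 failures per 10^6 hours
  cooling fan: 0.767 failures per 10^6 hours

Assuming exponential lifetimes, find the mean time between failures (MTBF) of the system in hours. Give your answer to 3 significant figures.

2110

Series of exponential components: λ_sys = Σ λ_i
λ_sys = 0.000126 + 0.000325 + 0.0000200 + 0.00000215 + 0.000000767 = 4.7392e-04 /h
MTBF = 1 / λ_sys = 2110 h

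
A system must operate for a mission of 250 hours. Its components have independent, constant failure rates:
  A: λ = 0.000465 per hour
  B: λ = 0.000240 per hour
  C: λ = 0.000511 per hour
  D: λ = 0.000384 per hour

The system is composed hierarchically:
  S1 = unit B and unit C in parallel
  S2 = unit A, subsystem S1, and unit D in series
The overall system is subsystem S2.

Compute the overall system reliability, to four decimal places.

0.8031

R(A) = exp(−0.000465 × 250) = 0.890253
R(B) = exp(−0.000240 × 250) = 0.941765
R(C) = exp(−0.000511 × 250) = 0.880073
R(D) = exp(−0.000384 × 250) = 0.908464
Parallel (B and C): 1 − (1 − 0.941765)(1 − 0.880073) = 0.993016
Series (A, [0.993016], and D): 0.890253 × 0.993016 × 0.908464 = 0.8031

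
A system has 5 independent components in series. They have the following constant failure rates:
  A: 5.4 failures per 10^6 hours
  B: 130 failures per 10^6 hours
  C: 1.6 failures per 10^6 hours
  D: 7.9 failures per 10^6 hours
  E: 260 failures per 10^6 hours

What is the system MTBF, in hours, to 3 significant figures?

2470

Series of exponential components: λ_sys = Σ λ_i
λ_sys = 0.0000054 + 0.00013 + 0.0000016 + 0.0000079 + 0.00026 = 4.0490e-04 /h
MTBF = 1 / λ_sys = 2470 h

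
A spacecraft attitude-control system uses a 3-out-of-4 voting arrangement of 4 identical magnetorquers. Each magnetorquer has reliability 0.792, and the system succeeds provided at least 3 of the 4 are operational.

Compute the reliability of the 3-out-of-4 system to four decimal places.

0.8068

R = Σ_{i=3}^{4} C(4,i) p^i (1−p)^{4−i} with p = 0.792
C(4,3)·0.792^3·0.208^1 = 0.413332
C(4,4)·0.792^4·0.208^0 = 0.393460
Sum = 0.8068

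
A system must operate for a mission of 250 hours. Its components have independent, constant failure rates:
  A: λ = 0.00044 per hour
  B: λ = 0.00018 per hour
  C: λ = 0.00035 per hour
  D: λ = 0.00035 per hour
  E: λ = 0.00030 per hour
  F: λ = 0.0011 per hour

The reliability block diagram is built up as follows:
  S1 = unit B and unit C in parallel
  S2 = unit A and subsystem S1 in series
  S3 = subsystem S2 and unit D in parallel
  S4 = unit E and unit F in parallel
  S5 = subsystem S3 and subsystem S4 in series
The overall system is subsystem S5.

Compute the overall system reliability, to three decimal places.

R(A) = exp(−0.00044 × 250) = 0.89583
R(B) = exp(−0.00018 × 250) = 0.95600
R(C) = exp(−0.00035 × 250) = 0.91622
R(D) = exp(−0.00035 × 250) = 0.91622
R(E) = exp(−0.00030 × 250) = 0.92774
R(F) = exp(−0.0011 × 250) = 0.75957
Parallel (B and C): 1 − (1 − 0.95600)(1 − 0.91622) = 0.99631
Series (A and [0.99631]): 0.89583 × 0.99631 = 0.89252
Parallel ([0.89252] and D): 1 − (1 − 0.89252)(1 − 0.91622) = 0.99100
Parallel (E and F): 1 − (1 − 0.92774)(1 − 0.75957) = 0.98263
Series ([0.99100] and [0.98263]): 0.99100 × 0.98263 = 0.974

0.974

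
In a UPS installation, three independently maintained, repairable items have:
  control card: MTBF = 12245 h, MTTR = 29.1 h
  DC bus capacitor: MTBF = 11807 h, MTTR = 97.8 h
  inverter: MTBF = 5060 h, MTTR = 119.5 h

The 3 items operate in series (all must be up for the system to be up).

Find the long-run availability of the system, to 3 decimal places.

0.967

A(control card) = MTBF/(MTBF+MTTR) = 12245/(12245+29.1) = 0.997629
A(DC bus capacitor) = MTBF/(MTBF+MTTR) = 11807/(11807+97.8) = 0.991785
A(inverter) = MTBF/(MTBF+MTTR) = 5060/(5060+119.5) = 0.976928
Series availability: 0.997629 × 0.991785 × 0.976928 = 0.967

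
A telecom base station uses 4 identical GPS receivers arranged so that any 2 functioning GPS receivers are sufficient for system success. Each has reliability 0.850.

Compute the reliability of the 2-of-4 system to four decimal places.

R = Σ_{i=2}^{4} C(4,i) p^i (1−p)^{4−i} with p = 0.850
C(4,2)·0.850^2·0.150^2 = 0.097538
C(4,3)·0.850^3·0.150^1 = 0.368475
C(4,4)·0.850^4·0.150^0 = 0.522006
Sum = 0.9880

0.9880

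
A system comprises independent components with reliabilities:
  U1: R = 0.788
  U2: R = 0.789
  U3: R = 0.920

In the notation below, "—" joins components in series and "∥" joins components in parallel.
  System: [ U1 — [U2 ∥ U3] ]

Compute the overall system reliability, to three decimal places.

Parallel (U2 and U3): 1 − (1 − 0.78900)(1 − 0.92000) = 0.98312
Series (U1 and [0.98312]): 0.78800 × 0.98312 = 0.775

0.775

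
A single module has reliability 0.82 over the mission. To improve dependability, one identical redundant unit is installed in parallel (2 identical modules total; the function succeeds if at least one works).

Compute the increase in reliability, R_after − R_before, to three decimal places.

0.148

R_before = 0.82
R_after = 1 − (1 − 0.82)^2 = 0.968
ΔR = 0.968 − 0.82 = 0.148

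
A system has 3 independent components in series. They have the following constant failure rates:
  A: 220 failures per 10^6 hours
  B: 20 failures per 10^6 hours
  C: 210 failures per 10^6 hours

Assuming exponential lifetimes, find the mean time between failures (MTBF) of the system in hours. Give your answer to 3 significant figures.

Series of exponential components: λ_sys = Σ λ_i
λ_sys = 0.00022 + 0.000020 + 0.00021 = 4.5000e-04 /h
MTBF = 1 / λ_sys = 2220 h

2220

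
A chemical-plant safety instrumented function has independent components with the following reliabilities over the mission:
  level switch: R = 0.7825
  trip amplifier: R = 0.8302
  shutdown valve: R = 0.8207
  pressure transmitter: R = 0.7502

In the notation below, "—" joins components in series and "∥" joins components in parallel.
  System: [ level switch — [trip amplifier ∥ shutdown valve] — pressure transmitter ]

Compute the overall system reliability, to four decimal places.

0.5692

Parallel (trip amplifier and shutdown valve): 1 − (1 − 0.830200)(1 − 0.820700) = 0.969555
Series (level switch, [0.969555], and pressure transmitter): 0.782500 × 0.969555 × 0.750200 = 0.5692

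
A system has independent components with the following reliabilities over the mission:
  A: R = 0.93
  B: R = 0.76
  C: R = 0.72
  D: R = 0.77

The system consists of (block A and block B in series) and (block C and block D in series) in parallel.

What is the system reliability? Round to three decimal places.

0.869

Series (A and B): 0.93000 × 0.76000 = 0.70680
Series (C and D): 0.72000 × 0.77000 = 0.55440
Parallel ([0.70680] and [0.55440]): 1 − (1 − 0.70680)(1 − 0.55440) = 0.869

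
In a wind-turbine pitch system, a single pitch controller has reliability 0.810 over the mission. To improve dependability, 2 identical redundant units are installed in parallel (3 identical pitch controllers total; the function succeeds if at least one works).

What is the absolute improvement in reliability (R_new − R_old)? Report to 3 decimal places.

R_before = 0.810
R_after = 1 − (1 − 0.810)^3 = 0.993
ΔR = 0.993 − 0.810 = 0.183

0.183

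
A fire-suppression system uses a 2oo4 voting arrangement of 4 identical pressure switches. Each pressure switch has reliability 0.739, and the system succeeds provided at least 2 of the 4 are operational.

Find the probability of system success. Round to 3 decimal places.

0.943

R = Σ_{i=2}^{4} C(4,i) p^i (1−p)^{4−i} with p = 0.739
C(4,2)·0.739^2·0.261^2 = 0.22321
C(4,3)·0.739^3·0.261^1 = 0.42134
C(4,4)·0.739^4·0.261^0 = 0.29825
Sum = 0.943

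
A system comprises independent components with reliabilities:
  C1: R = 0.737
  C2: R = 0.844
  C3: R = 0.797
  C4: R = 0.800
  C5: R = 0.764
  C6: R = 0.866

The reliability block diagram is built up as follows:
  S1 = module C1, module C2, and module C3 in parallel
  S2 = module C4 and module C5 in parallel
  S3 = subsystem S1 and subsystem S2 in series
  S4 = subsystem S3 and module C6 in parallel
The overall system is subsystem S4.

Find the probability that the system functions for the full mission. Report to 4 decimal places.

0.9926

Parallel (C1, C2, and C3): 1 − (1 − 0.737000)(1 − 0.844000)(1 − 0.797000) = 0.991671
Parallel (C4 and C5): 1 − (1 − 0.800000)(1 − 0.764000) = 0.952800
Series ([0.991671] and [0.952800]): 0.991671 × 0.952800 = 0.944864
Parallel ([0.944864] and C6): 1 − (1 − 0.944864)(1 − 0.866000) = 0.9926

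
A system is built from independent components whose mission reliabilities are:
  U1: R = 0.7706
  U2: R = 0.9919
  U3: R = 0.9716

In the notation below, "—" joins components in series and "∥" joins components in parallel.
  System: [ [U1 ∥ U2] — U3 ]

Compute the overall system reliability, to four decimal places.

Parallel (U1 and U2): 1 − (1 − 0.770600)(1 − 0.991900) = 0.998142
Series ([0.998142] and U3): 0.998142 × 0.971600 = 0.9698

0.9698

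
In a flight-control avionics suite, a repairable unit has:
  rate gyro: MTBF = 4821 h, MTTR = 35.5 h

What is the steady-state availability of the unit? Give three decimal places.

0.993

A(rate gyro) = MTBF/(MTBF+MTTR) = 4821/(4821+35.5) = 0.993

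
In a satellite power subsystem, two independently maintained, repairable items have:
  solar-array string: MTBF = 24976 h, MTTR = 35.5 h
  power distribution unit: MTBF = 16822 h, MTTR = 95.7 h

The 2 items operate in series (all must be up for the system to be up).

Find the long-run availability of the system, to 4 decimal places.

0.9929

A(solar-array string) = MTBF/(MTBF+MTTR) = 24976/(24976+35.5) = 0.998581
A(power distribution unit) = MTBF/(MTBF+MTTR) = 16822/(16822+95.7) = 0.994343
Series availability: 0.998581 × 0.994343 = 0.9929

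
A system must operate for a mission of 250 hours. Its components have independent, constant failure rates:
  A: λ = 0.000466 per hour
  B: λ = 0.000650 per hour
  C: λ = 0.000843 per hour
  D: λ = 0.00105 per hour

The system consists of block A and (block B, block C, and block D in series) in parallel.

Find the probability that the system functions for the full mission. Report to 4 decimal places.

0.9483

R(A) = exp(−0.000466 × 250) = 0.890030
R(B) = exp(−0.000650 × 250) = 0.850016
R(C) = exp(−0.000843 × 250) = 0.809977
R(D) = exp(−0.00105 × 250) = 0.769126
Series (B, C, and D): 0.850016 × 0.809977 × 0.769126 = 0.529538
Parallel (A and [0.529538]): 1 − (1 − 0.890030)(1 − 0.529538) = 0.9483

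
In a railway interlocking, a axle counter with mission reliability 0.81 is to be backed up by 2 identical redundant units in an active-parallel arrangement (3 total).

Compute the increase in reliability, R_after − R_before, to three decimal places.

R_before = 0.81
R_after = 1 − (1 − 0.81)^3 = 0.993
ΔR = 0.993 − 0.81 = 0.183

0.183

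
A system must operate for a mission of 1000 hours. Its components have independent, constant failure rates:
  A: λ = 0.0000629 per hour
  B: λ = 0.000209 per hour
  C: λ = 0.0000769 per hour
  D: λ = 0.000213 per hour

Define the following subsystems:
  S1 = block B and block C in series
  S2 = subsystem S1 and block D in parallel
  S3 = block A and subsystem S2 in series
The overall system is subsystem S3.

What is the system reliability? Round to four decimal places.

0.8942

R(A) = exp(−0.0000629 × 1000) = 0.939037
R(B) = exp(−0.000209 × 1000) = 0.811395
R(C) = exp(−0.0000769 × 1000) = 0.925982
R(D) = exp(−0.000213 × 1000) = 0.808156
Series (B and C): 0.811395 × 0.925982 = 0.751337
Parallel ([0.751337] and D): 1 − (1 − 0.751337)(1 − 0.808156) = 0.952295
Series (A and [0.952295]): 0.939037 × 0.952295 = 0.8942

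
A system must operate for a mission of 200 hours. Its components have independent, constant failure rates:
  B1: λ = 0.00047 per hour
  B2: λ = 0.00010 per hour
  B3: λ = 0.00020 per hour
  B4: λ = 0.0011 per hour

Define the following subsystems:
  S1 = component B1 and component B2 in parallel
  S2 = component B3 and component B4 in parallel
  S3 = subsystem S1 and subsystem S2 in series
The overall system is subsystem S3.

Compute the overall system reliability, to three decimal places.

0.990

R(B1) = exp(−0.00047 × 200) = 0.91028
R(B2) = exp(−0.00010 × 200) = 0.98020
R(B3) = exp(−0.00020 × 200) = 0.96079
R(B4) = exp(−0.0011 × 200) = 0.80252
Parallel (B1 and B2): 1 − (1 − 0.91028)(1 − 0.98020) = 0.99822
Parallel (B3 and B4): 1 − (1 − 0.96079)(1 − 0.80252) = 0.99226
Series ([0.99822] and [0.99226]): 0.99822 × 0.99226 = 0.990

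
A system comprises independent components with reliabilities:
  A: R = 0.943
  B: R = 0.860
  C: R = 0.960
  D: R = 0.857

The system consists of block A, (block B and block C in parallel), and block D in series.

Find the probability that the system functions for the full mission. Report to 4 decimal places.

0.8036

Parallel (B and C): 1 − (1 − 0.860000)(1 − 0.960000) = 0.994400
Series (A, [0.994400], and D): 0.943000 × 0.994400 × 0.857000 = 0.8036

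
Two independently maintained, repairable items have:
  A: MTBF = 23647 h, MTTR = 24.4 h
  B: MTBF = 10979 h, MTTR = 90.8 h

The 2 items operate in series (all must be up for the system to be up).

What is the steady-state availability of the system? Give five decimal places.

0.99078

A(A) = MTBF/(MTBF+MTTR) = 23647/(23647+24.4) = 0.998969
A(B) = MTBF/(MTBF+MTTR) = 10979/(10979+90.8) = 0.991798
Series availability: 0.998969 × 0.991798 = 0.99078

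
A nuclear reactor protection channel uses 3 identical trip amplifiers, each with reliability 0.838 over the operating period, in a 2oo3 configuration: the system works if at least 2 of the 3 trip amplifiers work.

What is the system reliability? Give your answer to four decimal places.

R = Σ_{i=2}^{3} C(3,i) p^i (1−p)^{3−i} with p = 0.838
C(3,2)·0.838^2·0.162^1 = 0.341291
C(3,3)·0.838^3·0.162^0 = 0.588480
Sum = 0.9298

0.9298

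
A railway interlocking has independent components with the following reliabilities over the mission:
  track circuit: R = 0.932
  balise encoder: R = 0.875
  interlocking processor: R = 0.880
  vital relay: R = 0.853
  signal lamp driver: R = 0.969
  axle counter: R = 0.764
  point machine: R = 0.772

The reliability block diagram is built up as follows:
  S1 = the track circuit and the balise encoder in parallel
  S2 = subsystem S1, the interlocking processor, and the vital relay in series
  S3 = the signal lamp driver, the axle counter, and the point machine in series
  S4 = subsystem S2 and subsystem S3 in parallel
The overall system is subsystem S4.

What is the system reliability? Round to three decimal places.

Parallel (track circuit and balise encoder): 1 − (1 − 0.93200)(1 − 0.87500) = 0.99150
Series ([0.99150], interlocking processor, and vital relay): 0.99150 × 0.88000 × 0.85300 = 0.74426
Series (signal lamp driver, axle counter, and point machine): 0.96900 × 0.76400 × 0.77200 = 0.57152
Parallel ([0.74426] and [0.57152]): 1 − (1 − 0.74426)(1 − 0.57152) = 0.890

0.890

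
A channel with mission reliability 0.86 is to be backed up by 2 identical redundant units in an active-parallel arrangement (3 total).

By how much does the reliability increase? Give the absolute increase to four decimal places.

0.1373

R_before = 0.86
R_after = 1 − (1 − 0.86)^3 = 0.9973
ΔR = 0.9973 − 0.86 = 0.1373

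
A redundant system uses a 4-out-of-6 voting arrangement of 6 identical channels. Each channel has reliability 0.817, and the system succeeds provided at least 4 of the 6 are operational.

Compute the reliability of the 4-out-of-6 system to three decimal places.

0.921

R = Σ_{i=4}^{6} C(6,i) p^i (1−p)^{6−i} with p = 0.817
C(6,4)·0.817^4·0.183^2 = 0.22381
C(6,5)·0.817^5·0.183^1 = 0.39968
C(6,6)·0.817^6·0.183^0 = 0.29739
Sum = 0.921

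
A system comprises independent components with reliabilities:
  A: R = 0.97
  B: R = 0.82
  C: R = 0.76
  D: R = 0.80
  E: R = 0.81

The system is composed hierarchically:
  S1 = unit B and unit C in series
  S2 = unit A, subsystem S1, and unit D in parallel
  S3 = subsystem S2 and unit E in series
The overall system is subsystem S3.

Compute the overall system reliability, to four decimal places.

0.8082

Series (B and C): 0.820000 × 0.760000 = 0.623200
Parallel (A, [0.623200], and D): 1 − (1 − 0.970000)(1 − 0.623200)(1 − 0.800000) = 0.997739
Series ([0.997739] and E): 0.997739 × 0.810000 = 0.8082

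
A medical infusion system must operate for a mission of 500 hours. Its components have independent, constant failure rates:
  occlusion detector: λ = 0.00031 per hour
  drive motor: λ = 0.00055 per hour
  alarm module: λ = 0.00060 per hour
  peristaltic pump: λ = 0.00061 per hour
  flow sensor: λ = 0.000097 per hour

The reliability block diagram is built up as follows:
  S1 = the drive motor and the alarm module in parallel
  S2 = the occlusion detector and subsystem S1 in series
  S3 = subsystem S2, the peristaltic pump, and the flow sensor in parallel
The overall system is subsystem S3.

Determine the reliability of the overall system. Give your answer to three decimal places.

R(occlusion detector) = exp(−0.00031 × 500) = 0.85642
R(drive motor) = exp(−0.00055 × 500) = 0.75957
R(alarm module) = exp(−0.00060 × 500) = 0.74082
R(peristaltic pump) = exp(−0.00061 × 500) = 0.73712
R(flow sensor) = exp(−0.000097 × 500) = 0.95266
Parallel (drive motor and alarm module): 1 − (1 − 0.75957)(1 − 0.74082) = 0.93769
Series (occlusion detector and [0.93769]): 0.85642 × 0.93769 = 0.80306
Parallel ([0.80306], peristaltic pump, and flow sensor): 1 − (1 − 0.80306)(1 − 0.73712)(1 − 0.95266) = 0.998

0.998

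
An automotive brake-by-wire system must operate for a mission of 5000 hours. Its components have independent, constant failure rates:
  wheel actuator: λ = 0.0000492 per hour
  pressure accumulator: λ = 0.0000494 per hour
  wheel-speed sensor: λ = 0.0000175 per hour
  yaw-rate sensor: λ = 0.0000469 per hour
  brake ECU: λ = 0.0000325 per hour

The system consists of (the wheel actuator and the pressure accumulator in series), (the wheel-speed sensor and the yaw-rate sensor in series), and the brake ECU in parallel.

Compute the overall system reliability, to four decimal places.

R(wheel actuator) = exp(−0.0000492 × 5000) = 0.781922
R(pressure accumulator) = exp(−0.0000494 × 5000) = 0.781141
R(wheel-speed sensor) = exp(−0.0000175 × 5000) = 0.916219
R(yaw-rate sensor) = exp(−0.0000469 × 5000) = 0.790966
R(brake ECU) = exp(−0.0000325 × 5000) = 0.850016
Series (wheel actuator and pressure accumulator): 0.781922 × 0.781141 = 0.610791
Series (wheel-speed sensor and yaw-rate sensor): 0.916219 × 0.790966 = 0.724698
Parallel ([0.610791], [0.724698], and brake ECU): 1 − (1 − 0.610791)(1 − 0.724698)(1 − 0.850016) = 0.9839

0.9839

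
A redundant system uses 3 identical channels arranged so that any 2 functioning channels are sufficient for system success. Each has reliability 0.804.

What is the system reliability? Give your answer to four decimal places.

R = Σ_{i=2}^{3} C(3,i) p^i (1−p)^{3−i} with p = 0.804
C(3,2)·0.804^2·0.196^1 = 0.380093
C(3,3)·0.804^3·0.196^0 = 0.519718
Sum = 0.8998

0.8998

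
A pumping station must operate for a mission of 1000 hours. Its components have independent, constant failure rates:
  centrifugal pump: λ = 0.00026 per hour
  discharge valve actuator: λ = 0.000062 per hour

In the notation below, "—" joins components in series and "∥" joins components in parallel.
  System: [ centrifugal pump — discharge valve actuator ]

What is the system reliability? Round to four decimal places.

R(centrifugal pump) = exp(−0.00026 × 1000) = 0.771052
R(discharge valve actuator) = exp(−0.000062 × 1000) = 0.939883
Series (centrifugal pump and discharge valve actuator): 0.771052 × 0.939883 = 0.7247

0.7247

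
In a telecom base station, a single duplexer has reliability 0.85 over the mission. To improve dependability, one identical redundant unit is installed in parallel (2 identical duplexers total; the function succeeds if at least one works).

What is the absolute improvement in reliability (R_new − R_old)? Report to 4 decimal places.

R_before = 0.85
R_after = 1 − (1 − 0.85)^2 = 0.9775
ΔR = 0.9775 − 0.85 = 0.1275

0.1275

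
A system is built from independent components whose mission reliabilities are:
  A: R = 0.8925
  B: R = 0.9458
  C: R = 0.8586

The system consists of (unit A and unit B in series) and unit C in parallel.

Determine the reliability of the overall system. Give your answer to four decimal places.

Series (A and B): 0.892500 × 0.945800 = 0.844127
Parallel ([0.844127] and C): 1 − (1 − 0.844127)(1 − 0.858600) = 0.9780

0.9780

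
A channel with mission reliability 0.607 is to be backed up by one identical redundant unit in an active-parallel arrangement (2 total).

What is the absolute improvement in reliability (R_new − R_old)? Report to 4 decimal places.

0.2386

R_before = 0.607
R_after = 1 − (1 − 0.607)^2 = 0.8456
ΔR = 0.8456 − 0.607 = 0.2386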